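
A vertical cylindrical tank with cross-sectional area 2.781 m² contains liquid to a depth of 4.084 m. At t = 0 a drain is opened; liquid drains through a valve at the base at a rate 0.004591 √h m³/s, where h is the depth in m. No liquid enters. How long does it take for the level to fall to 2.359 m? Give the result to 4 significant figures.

587.6 s

Unsteady balance on liquid volume: A dh/dt = −0.004591 √h.
This is separable: 2 d(√h)/dt = −0.004591/A, so √h = √h₀ − (0.004591/(2A)) t.
t = 2A(√h₀ − √h)/0.004591 = 2·2.781·(√4.084 − √2.359)/0.004591
  = 5.56200 × (2.02089 − 1.53590) / 0.004591 = 587.562 s.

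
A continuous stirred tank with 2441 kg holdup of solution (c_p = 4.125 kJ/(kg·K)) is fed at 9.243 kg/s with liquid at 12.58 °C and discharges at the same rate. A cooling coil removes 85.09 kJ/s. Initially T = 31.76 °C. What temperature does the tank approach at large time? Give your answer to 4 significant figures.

M c_p dT/dt = ṁ c_p (T_in − T) − Q̇.
At steady state dT/dt = 0 ⇒ T_ss = T_in − Q̇/(ṁ c_p) = 12.58 − 85.09/(9.243·4.125) = 10.3483 °C.

10.35 °C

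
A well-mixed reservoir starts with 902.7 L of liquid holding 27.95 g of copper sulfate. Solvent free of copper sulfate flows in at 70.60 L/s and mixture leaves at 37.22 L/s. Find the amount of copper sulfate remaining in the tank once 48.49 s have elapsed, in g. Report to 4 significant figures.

Total volume: dV/dt = Q_in − Q_out = 33.3800 L/s, so V(t) = 902.7 + 33.3800 t and V(48.49) = 2521.30 L.
Solute balance: dm/dt = 0 − Q_out C = −Q_out m/V(t).
Separate: dm/m = −Q_out dt/V(t) ⇒ ln(m/m₀) = −(Q_out/(Q_in−Q_out)) ln(V/V₀).
m = m₀ (V₀/V)^(Q_out/(Q_in−Q_out)) = 27.95 × (902.7/2521.30)^(1.11504) = 8.89170 g.

8.892 g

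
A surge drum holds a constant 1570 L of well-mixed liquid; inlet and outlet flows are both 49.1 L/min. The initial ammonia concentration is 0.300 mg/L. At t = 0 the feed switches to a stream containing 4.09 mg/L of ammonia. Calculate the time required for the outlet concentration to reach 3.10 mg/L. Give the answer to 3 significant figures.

42.9 min

Unsteady species balance (constant V, well mixed): V dC/dt = Q(C_in − C), so τ = V/Q = 31.976 min.
C(t) = C_in + (C₀ − C_in) e^(−t/τ). Set C = 3.10 and solve for t:
e^(−t/τ) = (C − C_in)/(C₀ − C_in) = (3.10 − 4.09)/(0.300 − 4.09) = 0.26121
t = −τ ln(…) = 31.976 × 1.3424 = 42.925 min.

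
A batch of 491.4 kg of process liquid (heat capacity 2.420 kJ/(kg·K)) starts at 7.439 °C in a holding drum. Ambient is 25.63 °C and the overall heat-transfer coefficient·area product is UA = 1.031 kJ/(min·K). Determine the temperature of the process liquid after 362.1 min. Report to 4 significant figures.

12.34 °C

First-law balance (no shaft work): M c_p dT/dt = −UA(T − T_amb).
dT/dt = (T_ss − T)/τ with T_ss = T_amb = 25.6300 °C, τ = M c_p/UA = 491.4·2.420/1.031 = 1153.43 min.
Solution: T(t) = T_ss + (T₀ − T_ss) e^(−t/τ).
T(362.1) = 25.6300 + (-18.1910)·0.730568 = 12.3402 °C.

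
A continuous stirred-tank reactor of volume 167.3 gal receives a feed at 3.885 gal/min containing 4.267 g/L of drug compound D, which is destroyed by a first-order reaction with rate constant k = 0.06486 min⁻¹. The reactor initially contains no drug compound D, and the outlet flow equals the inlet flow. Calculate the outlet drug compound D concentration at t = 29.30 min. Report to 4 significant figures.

V dC/dt = Q(C_in − C) − k V C.
dC/dt = (Q/V) C_in − (Q/V + k) C; effective rate a = Q/V + k = 0.0232218 + 0.06486 = 0.0880818 min⁻¹.
C_ss = Q C_in/(Q + kV) = 1.12495 g/L; C(t) = C_ss + (C₀ − C_ss) e^(−a t).
C(29.30) = 1.12495 + (-1.12495)·e^(−0.0880818·29.30) = 1.12495 + (-1.12495)·0.0757138 = 1.03977 g/L.

1.040 g/L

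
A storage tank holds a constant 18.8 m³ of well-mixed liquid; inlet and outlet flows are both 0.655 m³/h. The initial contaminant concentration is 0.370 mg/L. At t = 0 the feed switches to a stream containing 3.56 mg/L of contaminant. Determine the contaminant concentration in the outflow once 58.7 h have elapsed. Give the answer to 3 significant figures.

3.15 mg/L

Unsteady species balance (constant V, well mixed): V dC/dt = Q(C_in − C).
Time constant τ = V/Q = 18.8/0.655 = 28.702 h.
C approaches C_in exponentially: C(t) = C_in + (C₀ − C_in) e^(−t/τ).
C(58.7) = 3.56 + (0.370 − 3.56)·e^(−58.7/28.702) = 3.56 + (-3.1900)·0.12936 = 3.1473 mg/L.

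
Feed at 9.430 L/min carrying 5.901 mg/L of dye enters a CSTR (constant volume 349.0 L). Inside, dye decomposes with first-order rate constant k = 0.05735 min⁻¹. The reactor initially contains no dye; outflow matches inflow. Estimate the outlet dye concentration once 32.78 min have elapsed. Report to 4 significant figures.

1.771 mg/L

Accumulation = in − out − consumed: V dC/dt = Q C_in − Q C − k V C.
dC/dt = (Q/V) C_in − (Q/V + k) C; effective rate a = Q/V + k = 0.0270201 + 0.05735 = 0.0843701 min⁻¹.
C_ss = Q C_in/(Q + kV) = 1.88983 mg/L; C(t) = C_ss + (C₀ − C_ss) e^(−a t).
C(32.78) = 1.88983 + (-1.88983)·e^(−0.0843701·32.78) = 1.88983 + (-1.88983)·0.0629351 = 1.77090 mg/L.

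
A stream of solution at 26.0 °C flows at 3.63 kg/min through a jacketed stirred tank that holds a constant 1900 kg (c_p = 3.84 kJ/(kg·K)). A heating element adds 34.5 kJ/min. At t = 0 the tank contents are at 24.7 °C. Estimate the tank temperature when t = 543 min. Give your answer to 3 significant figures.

27.1 °C

M c_p dT/dt = ṁ c_p (T_in − T) + Q̇.
τ = M/ṁ = 523.42 min; T_ss = T_in + Q̇/(ṁ c_p) = 26.0 + 34.5/(3.63·3.84) = 28.475 °C.
Solution: T(t) = T_ss + (T₀ − T_ss) e^(−t/τ).
T(543) = 28.475 + (-3.7750)·e^(−543/523.42) = 28.475 + (-3.7750)·0.35437 = 27.137 °C.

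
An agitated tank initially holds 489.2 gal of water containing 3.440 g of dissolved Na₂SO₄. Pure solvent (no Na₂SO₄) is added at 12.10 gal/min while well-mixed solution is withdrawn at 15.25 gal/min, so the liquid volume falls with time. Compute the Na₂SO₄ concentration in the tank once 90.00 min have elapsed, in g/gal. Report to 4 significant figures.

0.0002522 g/gal

Let m(t) be the amount of Na₂SO₄. Volume: V(t) = V₀ + (Q_in − Q_out) t = 489.2 − 3.15000 t; V(90.00) = 205.700 gal.
Solute balance: dm/dt = 0 − Q_out C = −Q_out m/V(t).
dm/m = −Q_out dt/(V₀ − 3.15000 t); integrating gives ln(m/m₀) = −(Q_out/(Q_in−Q_out)) ln(V/V₀).
m = m₀ (V₀/V)^(Q_out/(Q_in−Q_out)) = 3.440 × (489.2/205.700)^(-4.84127) = 0.0518824 g.
C = m/V = 0.0518824/205.700 = 0.000252224 g/gal.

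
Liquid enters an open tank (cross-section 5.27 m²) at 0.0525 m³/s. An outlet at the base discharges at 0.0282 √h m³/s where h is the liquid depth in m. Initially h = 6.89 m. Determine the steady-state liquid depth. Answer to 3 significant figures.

Level balance: A dh/dt = 0.0525 − 0.0282 √h. Setting dh/dt = 0:
Q_in = 0.0282 √h_ss ⇒ √h_ss = 0.0525/0.0282 = 1.8617.
h_ss = 1.8617² = 3.4659 m. (Since h₀ = 6.89 m > h_ss, the level will fall toward this value.)

3.47 m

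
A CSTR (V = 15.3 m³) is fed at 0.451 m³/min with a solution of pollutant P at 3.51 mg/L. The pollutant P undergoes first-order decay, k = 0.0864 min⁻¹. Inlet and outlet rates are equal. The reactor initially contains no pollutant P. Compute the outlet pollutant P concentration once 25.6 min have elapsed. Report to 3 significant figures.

V dC/dt = Q(C_in − C) − k V C.
dC/dt = (Q/V) C_in − (Q/V + k) C; effective rate a = Q/V + k = 0.029477 + 0.0864 = 0.11588 min⁻¹.
C_ss = Q C_in/(Q + kV) = 0.89288 mg/L; C(t) = C_ss + (C₀ − C_ss) e^(−a t).
C(25.6) = 0.89288 + (-0.89288)·e^(−0.11588·25.6) = 0.89288 + (-0.89288)·0.051486 = 0.84691 mg/L.

0.847 mg/L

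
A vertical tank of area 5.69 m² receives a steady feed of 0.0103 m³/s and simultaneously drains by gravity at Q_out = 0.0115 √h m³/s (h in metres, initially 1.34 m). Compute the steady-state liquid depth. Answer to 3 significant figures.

A dh/dt = Q_in − 0.0115 √h. Steady state requires inflow = outflow:
Q_in = 0.0115 √h_ss ⇒ √h_ss = 0.0103/0.0115 = 0.89565.
h_ss = 0.89565² = 0.80219 m. (Since h₀ = 1.34 m > h_ss, the level will fall toward this value.)

0.802 m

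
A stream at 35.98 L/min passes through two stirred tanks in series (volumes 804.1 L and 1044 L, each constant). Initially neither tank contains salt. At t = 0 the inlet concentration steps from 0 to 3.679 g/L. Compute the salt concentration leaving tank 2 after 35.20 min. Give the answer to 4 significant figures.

1.472 g/L

Species balance on tank i: dCᵢ/dt = (Cᵢ₋₁ − Cᵢ)/τᵢ with τᵢ = Vᵢ/Q.
τ₁ = 804.1/35.98 = 22.3485 min; τ₂ = 1044/35.98 = 29.0161 min.
Tank 1: C₁ = C_in(1 − e^(−t/τ₁)). Tank 2 (τ₁ ≠ τ₂): C₂ = C_in[1 − (τ₁ e^(−t/τ₁) − τ₂ e^(−t/τ₂))/(τ₁ − τ₂)].
At t = 35.20: e^(−t/τ₁) = 0.206998, e^(−t/τ₂) = 0.297269.
C₂ = 3.679·[1 − (22.3485·0.206998 − 29.0161·0.297269)/(-6.66759)] = 3.679·0.400159 = 1.47219 g/L.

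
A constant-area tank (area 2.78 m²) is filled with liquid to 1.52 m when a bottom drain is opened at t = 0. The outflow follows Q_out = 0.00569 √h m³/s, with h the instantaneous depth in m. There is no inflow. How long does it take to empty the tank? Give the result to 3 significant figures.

A dh/dt = −Q_out = −0.00569 √h.
This is separable: 2 d(√h)/dt = −0.00569/A, so √h = √h₀ − (0.00569/(2A)) t.
Tank is empty when √h = 0: t_empty = 2A√h₀/0.00569.
t_empty = 2·2.78·√1.52/0.00569 = 5.5600·1.2329/0.00569 = 1204.7 s.

1200 s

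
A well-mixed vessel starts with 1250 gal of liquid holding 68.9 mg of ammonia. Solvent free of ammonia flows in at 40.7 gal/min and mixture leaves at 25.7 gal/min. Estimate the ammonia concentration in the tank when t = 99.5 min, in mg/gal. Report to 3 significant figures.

Total volume: dV/dt = Q_in − Q_out = 15.000 gal/min, so V(t) = 1250 + 15.000 t and V(99.5) = 2742.5 gal.
Species balance (pure solvent in): dm/dt = −Q_out · m/V(t).
dm/m = −Q_out dt/(V₀ + 15.000 t); integrating gives ln(m/m₀) = −(Q_out/(Q_in−Q_out)) ln(V/V₀).
m = m₀ (V₀/V)^(Q_out/(Q_in−Q_out)) = 68.9 × (1250/2742.5)^(1.7133) = 17.929 mg.
C = m/V = 17.929/2742.5 = 0.0065376 mg/gal.

0.00654 mg/gal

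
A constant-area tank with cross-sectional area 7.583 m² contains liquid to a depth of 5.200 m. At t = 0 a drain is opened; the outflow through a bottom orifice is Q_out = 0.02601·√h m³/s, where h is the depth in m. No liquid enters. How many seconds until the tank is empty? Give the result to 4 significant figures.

1330 s

Accumulation of liquid (constant cross-section A): A dh/dt = −0.02601 √h.
∫ h^(−1/2) dh = −(0.02601/A) ∫ dt, giving 2√h = 2√h₀ − (0.02601/A) t.
Set h = 0: 2√h₀ = (0.02601/A) t_empty ⇒ t_empty = 2A√h₀/0.02601.
t_empty = 2·7.583·√5.200/0.02601 = 15.1660·2.28035/0.02601 = 1329.63 s.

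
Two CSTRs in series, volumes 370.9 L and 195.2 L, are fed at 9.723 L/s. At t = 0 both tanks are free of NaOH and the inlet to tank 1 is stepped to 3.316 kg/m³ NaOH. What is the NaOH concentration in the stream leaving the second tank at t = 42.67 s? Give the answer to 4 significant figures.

1.469 kg/m³

Each tank obeys Vᵢ dCᵢ/dt = Q(Cᵢ₋₁ − Cᵢ), so τᵢ = Vᵢ/Q.
τ₁ = 370.9/9.723 = 38.1467 s; τ₂ = 195.2/9.723 = 20.0761 s.
Tank 1: C₁ = C_in(1 − e^(−t/τ₁)). Tank 2 (τ₁ ≠ τ₂): C₂ = C_in[1 − (τ₁ e^(−t/τ₁) − τ₂ e^(−t/τ₂))/(τ₁ − τ₂)].
At t = 42.67: e^(−t/τ₁) = 0.326744, e^(−t/τ₂) = 0.119384.
C₂ = 3.316·[1 − (38.1467·0.326744 − 20.0761·0.119384)/(18.0706)] = 3.316·0.442881 = 1.46859 kg/m³.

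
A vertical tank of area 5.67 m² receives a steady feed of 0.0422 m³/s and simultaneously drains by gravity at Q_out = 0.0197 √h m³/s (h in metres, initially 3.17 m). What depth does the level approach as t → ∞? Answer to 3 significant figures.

Volume balance on the tank: A dh/dt = Q_in − 0.0197 √h. At steady state dh/dt = 0:
Q_in = 0.0197 √h_ss ⇒ √h_ss = 0.0422/0.0197 = 2.1421.
h_ss = 2.1421² = 4.5887 m. (Since h₀ = 3.17 m < h_ss, the level will rise toward this value.)

4.59 m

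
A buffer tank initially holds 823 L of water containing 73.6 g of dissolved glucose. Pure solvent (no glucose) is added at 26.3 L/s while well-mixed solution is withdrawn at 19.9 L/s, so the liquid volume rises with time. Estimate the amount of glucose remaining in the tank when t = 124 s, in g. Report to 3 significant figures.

9.02 g

Total volume: dV/dt = Q_in − Q_out = 6.4000 L/s, so V(t) = 823 + 6.4000 t and V(124) = 1616.6 L.
No glucose enters, so dm/dt = −Q_out · (m/V).
dm/m = −Q_out dt/(V₀ + 6.4000 t); integrating gives ln(m/m₀) = −(Q_out/(Q_in−Q_out)) ln(V/V₀).
m = m₀ (V₀/V)^(Q_out/(Q_in−Q_out)) = 73.6 × (823/1616.6)^(3.1094) = 9.0199 g.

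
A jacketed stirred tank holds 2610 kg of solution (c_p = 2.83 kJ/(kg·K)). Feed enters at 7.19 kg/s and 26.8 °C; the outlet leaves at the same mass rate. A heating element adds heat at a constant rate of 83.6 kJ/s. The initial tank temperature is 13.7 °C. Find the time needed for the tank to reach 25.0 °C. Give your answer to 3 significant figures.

First-law balance (no shaft work): M c_p dT/dt = ṁ c_p (T_in − T) + 83.6.
τ = M/ṁ = 363.00 s; T_ss = T_in + Q̇/(ṁ c_p) = 30.909 °C.
T(t) = T_ss + (T₀ − T_ss) e^(−t/τ). Set T = 25.0:
e^(−t/τ) = (25.0 − 30.909)/(13.7 − 30.909) = 0.34335
t = −363.00 · ln(0.34335) = 388.05 s.

388 s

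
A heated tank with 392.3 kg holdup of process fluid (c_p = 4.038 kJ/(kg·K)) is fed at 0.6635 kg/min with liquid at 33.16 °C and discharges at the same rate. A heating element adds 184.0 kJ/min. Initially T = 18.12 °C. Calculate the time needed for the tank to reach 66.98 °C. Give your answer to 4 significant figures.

M c_p dT/dt = ṁ c_p (T_in − T) + Q̇.
τ = M/ṁ = 591.258 min; T_ss = T_in + Q̇/(ṁ c_p) = 101.837 °C.
T(t) = T_ss + (T₀ − T_ss) e^(−t/τ). Set T = 66.98:
e^(−t/τ) = (66.98 − 101.837)/(18.12 − 101.837) = 0.416366
t = −591.258 · ln(0.416366) = 518.055 min.

518.1 min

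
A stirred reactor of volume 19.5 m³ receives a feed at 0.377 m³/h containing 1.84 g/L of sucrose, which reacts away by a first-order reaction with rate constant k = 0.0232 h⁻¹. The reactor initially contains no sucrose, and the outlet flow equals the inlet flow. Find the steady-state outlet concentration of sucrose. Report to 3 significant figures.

Accumulation = in − out − consumed: V dC/dt = Q C_in − Q C − k V C.
At steady state: 0 = Q C_in − (Q + kV) C_ss, so C_ss = Q C_in/(Q + kV).
C_ss = 0.377·1.84/(0.377 + 0.0232·19.5) = 0.69368/0.82940 = 0.83636 g/L.

0.836 g/L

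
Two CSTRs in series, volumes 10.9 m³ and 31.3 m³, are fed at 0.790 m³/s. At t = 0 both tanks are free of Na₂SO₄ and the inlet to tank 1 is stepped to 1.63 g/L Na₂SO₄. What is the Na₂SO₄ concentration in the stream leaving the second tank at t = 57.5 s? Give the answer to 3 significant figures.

Time constants: τᵢ = Vᵢ/Q for each well-mixed tank.
τ₁ = 10.9/0.790 = 13.797 s; τ₂ = 31.3/0.790 = 39.620 s.
Tank 1: C₁ = C_in(1 − e^(−t/τ₁)). Tank 2 (τ₁ ≠ τ₂): C₂ = C_in[1 − (τ₁ e^(−t/τ₁) − τ₂ e^(−t/τ₂))/(τ₁ − τ₂)].
At t = 57.5: e^(−t/τ₁) = 0.015492, e^(−t/τ₂) = 0.23427.
C₂ = 1.63·[1 − (13.797·0.015492 − 39.620·0.23427)/(-25.823)] = 1.63·0.64883 = 1.0576 g/L.

1.06 g/L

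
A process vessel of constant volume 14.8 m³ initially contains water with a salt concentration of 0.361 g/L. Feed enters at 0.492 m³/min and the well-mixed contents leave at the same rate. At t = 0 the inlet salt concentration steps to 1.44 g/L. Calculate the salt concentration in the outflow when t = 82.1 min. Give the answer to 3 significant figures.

Species balance on the tank: V dC/dt = Q(C_in − C).
Time constant τ = V/Q = 14.8/0.492 = 30.081 min.
Integrating: C(t) = C_in + (C₀ − C_in) e^(−t/τ).
C(82.1) = 1.44 + (0.361 − 1.44)·e^(−82.1/30.081) = 1.44 + (-1.0790)·0.065267 = 1.3696 g/L.

1.37 g/L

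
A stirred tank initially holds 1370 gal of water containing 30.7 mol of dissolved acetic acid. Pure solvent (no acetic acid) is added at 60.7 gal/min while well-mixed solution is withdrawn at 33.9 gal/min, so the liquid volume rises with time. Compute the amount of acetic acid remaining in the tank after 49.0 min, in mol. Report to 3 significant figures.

Let m(t) be the amount of acetic acid. Volume: V(t) = V₀ + (Q_in − Q_out) t = 1370 + 26.800 t; V(49.0) = 2683.2 gal.
Solute balance: dm/dt = 0 − Q_out C = −Q_out m/V(t).
Separate: dm/m = −Q_out dt/V(t) ⇒ ln(m/m₀) = −(Q_out/(Q_in−Q_out)) ln(V/V₀).
m = m₀ (V₀/V)^(Q_out/(Q_in−Q_out)) = 30.7 × (1370/2683.2)^(1.2649) = 13.118 mol.

13.1 mol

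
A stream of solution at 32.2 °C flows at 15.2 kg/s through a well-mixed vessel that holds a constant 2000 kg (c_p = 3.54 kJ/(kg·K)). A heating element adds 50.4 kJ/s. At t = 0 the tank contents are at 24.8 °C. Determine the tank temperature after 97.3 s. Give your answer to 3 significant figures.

M c_p dT/dt = ṁ c_p (T_in − T) + Q̇.
Rearrange: dT/dt = (T_ss − T)/τ with τ = M/ṁ = 131.58 s and T_ss = T_in + Q̇/(ṁ c_p) = 33.137 °C.
Solution: T(t) = T_ss + (T₀ − T_ss) e^(−t/τ).
T(97.3) = 33.137 + (-8.3367)·e^(−97.3/131.58) = 33.137 + (-8.3367)·0.47736 = 29.157 °C.

29.2 °C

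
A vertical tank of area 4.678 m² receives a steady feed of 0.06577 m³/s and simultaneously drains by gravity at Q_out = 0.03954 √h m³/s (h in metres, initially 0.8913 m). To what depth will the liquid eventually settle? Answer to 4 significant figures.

2.767 m

A dh/dt = Q_in − 0.03954 √h. Steady state requires inflow = outflow:
Q_in = 0.03954 √h_ss ⇒ √h_ss = 0.06577/0.03954 = 1.66338.
h_ss = 1.66338² = 2.76683 m. (Since h₀ = 0.8913 m < h_ss, the level will rise toward this value.)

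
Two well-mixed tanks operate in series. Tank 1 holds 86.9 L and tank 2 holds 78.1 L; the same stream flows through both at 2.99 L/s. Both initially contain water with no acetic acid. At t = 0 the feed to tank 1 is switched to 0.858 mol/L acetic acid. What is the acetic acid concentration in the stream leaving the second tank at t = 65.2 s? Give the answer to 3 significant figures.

0.587 mol/L

Time constants: τᵢ = Vᵢ/Q for each well-mixed tank.
τ₁ = 86.9/2.99 = 29.064 s; τ₂ = 78.1/2.99 = 26.120 s.
Tank 1: C₁ = C_in(1 − e^(−t/τ₁)). Tank 2 (τ₁ ≠ τ₂): C₂ = C_in[1 − (τ₁ e^(−t/τ₁) − τ₂ e^(−t/τ₂))/(τ₁ − τ₂)].
At t = 65.2: e^(−t/τ₁) = 0.10610, e^(−t/τ₂) = 0.082403.
C₂ = 0.858·[1 − (29.064·0.10610 − 26.120·0.082403)/(2.9431)] = 0.858·0.68358 = 0.58651 mol/L.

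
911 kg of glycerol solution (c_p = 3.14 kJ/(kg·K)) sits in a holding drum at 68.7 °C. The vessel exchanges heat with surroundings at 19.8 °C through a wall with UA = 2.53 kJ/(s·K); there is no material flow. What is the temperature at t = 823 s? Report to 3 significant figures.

Unsteady energy balance on the tank contents: M c_p dT/dt = −UA(T − T_amb).
dT/dt = (T_ss − T)/τ with T_ss = T_amb = 19.800 °C, τ = M c_p/UA = 911·3.14/2.53 = 1130.6 s.
Solution: T(t) = T_ss + (T₀ − T_ss) e^(−t/τ).
T(823) = 19.800 + (48.900)·0.48292 = 43.415 °C.

43.4 °C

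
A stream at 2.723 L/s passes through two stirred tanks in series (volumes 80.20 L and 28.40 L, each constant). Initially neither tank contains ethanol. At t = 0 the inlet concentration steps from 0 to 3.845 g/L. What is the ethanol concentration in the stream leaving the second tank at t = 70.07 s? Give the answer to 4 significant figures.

Time constants: τᵢ = Vᵢ/Q for each well-mixed tank.
τ₁ = 80.20/2.723 = 29.4528 s; τ₂ = 28.40/2.723 = 10.4297 s.
Tank 1: C₁ = C_in(1 − e^(−t/τ₁)). Tank 2 (τ₁ ≠ τ₂): C₂ = C_in[1 − (τ₁ e^(−t/τ₁) − τ₂ e^(−t/τ₂))/(τ₁ − τ₂)].
At t = 70.07: e^(−t/τ₁) = 0.0926376, e^(−t/τ₂) = 0.00120855.
C₂ = 3.845·[1 − (29.4528·0.0926376 − 10.4297·0.00120855)/(19.0231)] = 3.845·0.857235 = 3.29607 g/L.

3.296 g/L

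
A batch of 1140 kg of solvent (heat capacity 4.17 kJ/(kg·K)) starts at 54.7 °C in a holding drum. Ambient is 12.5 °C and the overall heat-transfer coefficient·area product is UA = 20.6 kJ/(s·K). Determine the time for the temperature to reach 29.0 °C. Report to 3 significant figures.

Lumped-capacitance energy balance: M c_p dT/dt = UA(T_amb − T).
τ = M c_p/UA = 230.77 s; T_ss = T_amb = 12.500 °C.
T(t) = T_ss + (T₀ − T_ss)e^(−t/τ); set T = 29.0:
t = −τ ln[(T − T_ss)/(T₀ − T_ss)] = −230.77 · ln(0.39100) = 216.70 s.

217 s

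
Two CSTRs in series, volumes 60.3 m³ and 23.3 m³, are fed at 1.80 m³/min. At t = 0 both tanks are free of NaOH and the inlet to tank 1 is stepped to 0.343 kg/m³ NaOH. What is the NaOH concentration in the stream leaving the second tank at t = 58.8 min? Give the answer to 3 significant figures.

0.249 kg/m³

Each tank obeys Vᵢ dCᵢ/dt = Q(Cᵢ₋₁ − Cᵢ), so τᵢ = Vᵢ/Q.
τ₁ = 60.3/1.80 = 33.500 min; τ₂ = 23.3/1.80 = 12.944 min.
Tank 1: C₁ = C_in(1 − e^(−t/τ₁)). Tank 2 (τ₁ ≠ τ₂): C₂ = C_in[1 − (τ₁ e^(−t/τ₁) − τ₂ e^(−t/τ₂))/(τ₁ − τ₂)].
At t = 58.8: e^(−t/τ₁) = 0.17287, e^(−t/τ₂) = 0.010647.
C₂ = 0.343·[1 − (33.500·0.17287 − 12.944·0.010647)/(20.556)] = 0.343·0.72498 = 0.24867 kg/m³.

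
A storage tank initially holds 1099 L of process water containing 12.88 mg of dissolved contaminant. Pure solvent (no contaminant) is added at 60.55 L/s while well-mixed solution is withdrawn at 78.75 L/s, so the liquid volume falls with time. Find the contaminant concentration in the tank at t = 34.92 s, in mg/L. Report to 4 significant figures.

Let m(t) be the amount of contaminant. Volume: V(t) = V₀ + (Q_in − Q_out) t = 1099 − 18.2000 t; V(34.92) = 463.456 L.
No contaminant enters, so dm/dt = −Q_out · (m/V).
dm/m = −Q_out dt/(V₀ − 18.2000 t); integrating gives ln(m/m₀) = −(Q_out/(Q_in−Q_out)) ln(V/V₀).
m = m₀ (V₀/V)^(Q_out/(Q_in−Q_out)) = 12.88 × (1099/463.456)^(-4.32692) = 0.307161 mg.
C = m/V = 0.307161/463.456 = 0.000662763 mg/L.

0.0006628 mg/L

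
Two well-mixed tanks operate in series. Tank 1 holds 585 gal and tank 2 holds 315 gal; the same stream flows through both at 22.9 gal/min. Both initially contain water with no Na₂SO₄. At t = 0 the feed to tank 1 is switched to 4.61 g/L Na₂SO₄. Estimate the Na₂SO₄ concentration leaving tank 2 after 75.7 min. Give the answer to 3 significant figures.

Time constants: τᵢ = Vᵢ/Q for each well-mixed tank.
τ₁ = 585/22.9 = 25.546 min; τ₂ = 315/22.9 = 13.755 min.
Tank 1: C₁ = C_in(1 − e^(−t/τ₁)). Tank 2 (τ₁ ≠ τ₂): C₂ = C_in[1 − (τ₁ e^(−t/τ₁) − τ₂ e^(−t/τ₂))/(τ₁ − τ₂)].
At t = 75.7: e^(−t/τ₁) = 0.051648, e^(−t/τ₂) = 0.0040734.
C₂ = 4.61·[1 − (25.546·0.051648 − 13.755·0.0040734)/(11.790)] = 4.61·0.89285 = 4.1160 g/L.

4.12 g/L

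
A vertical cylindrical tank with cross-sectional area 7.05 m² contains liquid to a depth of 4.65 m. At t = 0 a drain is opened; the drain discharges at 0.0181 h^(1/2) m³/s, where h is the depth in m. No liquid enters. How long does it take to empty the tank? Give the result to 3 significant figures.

1680 s

A dh/dt = −Q_out = −0.0181 √h.
∫ h^(−1/2) dh = −(0.0181/A) ∫ dt, giving 2√h = 2√h₀ − (0.0181/A) t.
Set h = 0: 2√h₀ = (0.0181/A) t_empty ⇒ t_empty = 2A√h₀/0.0181.
t_empty = 2·7.05·√4.65/0.0181 = 14.100·2.1564/0.0181 = 1679.8 s.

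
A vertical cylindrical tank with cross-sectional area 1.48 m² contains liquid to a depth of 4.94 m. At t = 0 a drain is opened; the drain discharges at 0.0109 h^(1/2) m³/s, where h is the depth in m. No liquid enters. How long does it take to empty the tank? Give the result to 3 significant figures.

With no inflow, A dh/dt = −0.0109 √h.
Separate and integrate: 2(√h − √h₀) = −(0.0109/A) t.
Tank is empty when √h = 0: t_empty = 2A√h₀/0.0109.
t_empty = 2·1.48·√4.94/0.0109 = 2.9600·2.2226/0.0109 = 603.57 s.

604 s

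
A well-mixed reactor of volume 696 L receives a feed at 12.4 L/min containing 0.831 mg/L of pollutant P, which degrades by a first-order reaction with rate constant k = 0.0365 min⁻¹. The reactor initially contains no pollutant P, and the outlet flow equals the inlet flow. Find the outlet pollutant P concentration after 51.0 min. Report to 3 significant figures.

0.255 mg/L

Accumulation = in − out − consumed: V dC/dt = Q C_in − Q C − k V C.
This is linear with rate a = Q/V + k = 0.054316 min⁻¹.
C_ss = Q C_in/(Q + kV) = 0.27257 mg/L; C(t) = C_ss + (C₀ − C_ss) e^(−a t).
C(51.0) = 0.27257 + (-0.27257)·e^(−0.054316·51.0) = 0.27257 + (-0.27257)·0.062654 = 0.25550 mg/L.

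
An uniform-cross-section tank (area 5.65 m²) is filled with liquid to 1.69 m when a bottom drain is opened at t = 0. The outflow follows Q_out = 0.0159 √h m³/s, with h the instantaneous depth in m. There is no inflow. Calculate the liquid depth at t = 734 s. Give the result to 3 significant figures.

A dh/dt = −Q_out = −0.0159 √h.
∫ h^(−1/2) dh = −(0.0159/A) ∫ dt, giving 2√h = 2√h₀ − (0.0159/A) t.
√h = √1.69 − 0.0159·734/(2·5.65) = 1.3000 − 1.0328 = 0.26720.
h = 0.26720² = 0.071398 m.

0.0714 m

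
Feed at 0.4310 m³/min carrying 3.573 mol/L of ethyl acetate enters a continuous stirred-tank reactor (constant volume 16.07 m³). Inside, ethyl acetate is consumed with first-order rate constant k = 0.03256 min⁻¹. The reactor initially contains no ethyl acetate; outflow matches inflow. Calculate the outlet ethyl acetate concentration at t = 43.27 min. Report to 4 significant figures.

Accumulation = in − out − consumed: V dC/dt = Q C_in − Q C − k V C.
dC/dt = (Q/V) C_in − (Q/V + k) C; effective rate a = Q/V + k = 0.0268202 + 0.03256 = 0.0593802 min⁻¹.
C_ss = Q C_in/(Q + kV) = 1.61381 mol/L; C(t) = C_ss + (C₀ − C_ss) e^(−a t).
C(43.27) = 1.61381 + (-1.61381)·e^(−0.0593802·43.27) = 1.61381 + (-1.61381)·0.0765830 = 1.49022 mol/L.

1.490 mol/L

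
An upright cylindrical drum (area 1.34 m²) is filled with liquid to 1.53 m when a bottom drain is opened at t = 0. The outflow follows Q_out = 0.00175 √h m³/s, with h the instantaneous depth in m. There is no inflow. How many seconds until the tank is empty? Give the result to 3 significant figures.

1890 s

Volume balance on the tank: A dh/dt = −0.00175 √h.
This is separable: 2 d(√h)/dt = −0.00175/A, so √h = √h₀ − (0.00175/(2A)) t.
Tank is empty when √h = 0: t_empty = 2A√h₀/0.00175.
t_empty = 2·1.34·√1.53/0.00175 = 2.6800·1.2369/0.00175 = 1894.3 s.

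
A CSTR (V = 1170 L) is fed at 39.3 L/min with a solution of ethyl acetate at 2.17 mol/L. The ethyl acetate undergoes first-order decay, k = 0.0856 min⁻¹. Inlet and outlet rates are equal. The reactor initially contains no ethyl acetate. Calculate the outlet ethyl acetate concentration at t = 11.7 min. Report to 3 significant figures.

Species balance: V dC/dt = Q C_in − Q C − k V C.
This is linear with rate a = Q/V + k = 0.11919 min⁻¹.
C_ss = Q C_in/(Q + kV) = 0.61154 mol/L; C(t) = C_ss + (C₀ − C_ss) e^(−a t).
C(11.7) = 0.61154 + (-0.61154)·e^(−0.11919·11.7) = 0.61154 + (-0.61154)·0.24795 = 0.45991 mol/L.

0.460 mol/L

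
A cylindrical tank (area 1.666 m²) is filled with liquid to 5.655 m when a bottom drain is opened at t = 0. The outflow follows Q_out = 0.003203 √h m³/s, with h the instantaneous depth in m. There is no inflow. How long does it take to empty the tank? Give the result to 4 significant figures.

2474 s

A dh/dt = −Q_out = −0.003203 √h.
Separate and integrate: 2(√h − √h₀) = −(0.003203/A) t.
Set h = 0: 2√h₀ = (0.003203/A) t_empty ⇒ t_empty = 2A√h₀/0.003203.
t_empty = 2·1.666·√5.655/0.003203 = 3.33200·2.37802/0.003203 = 2473.80 s.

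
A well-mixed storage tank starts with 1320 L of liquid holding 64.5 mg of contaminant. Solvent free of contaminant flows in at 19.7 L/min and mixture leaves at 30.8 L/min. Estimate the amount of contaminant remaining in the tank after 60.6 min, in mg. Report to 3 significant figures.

8.93 mg

Total volume: dV/dt = Q_in − Q_out = -11.100 L/min, so V(t) = 1320 − 11.100 t and V(60.6) = 647.34 L.
No contaminant enters, so dm/dt = −Q_out · (m/V).
dm/m = −Q_out dt/(V₀ − 11.100 t); integrating gives ln(m/m₀) = −(Q_out/(Q_in−Q_out)) ln(V/V₀).
m = m₀ (V₀/V)^(Q_out/(Q_in−Q_out)) = 64.5 × (1320/647.34)^(-2.7748) = 8.9316 mg.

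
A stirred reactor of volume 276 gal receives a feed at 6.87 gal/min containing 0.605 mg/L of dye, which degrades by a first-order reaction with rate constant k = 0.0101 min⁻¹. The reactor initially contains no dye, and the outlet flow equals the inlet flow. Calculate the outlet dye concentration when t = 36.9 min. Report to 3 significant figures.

0.312 mg/L

Species balance: V dC/dt = Q C_in − Q C − k V C.
dC/dt = (Q/V) C_in − (Q/V + k) C; effective rate a = Q/V + k = 0.024891 + 0.0101 = 0.034991 min⁻¹.
C_ss = Q C_in/(Q + kV) = 0.43037 mg/L; C(t) = C_ss + (C₀ − C_ss) e^(−a t).
C(36.9) = 0.43037 + (-0.43037)·e^(−0.034991·36.9) = 0.43037 + (-0.43037)·0.27495 = 0.31204 mg/L.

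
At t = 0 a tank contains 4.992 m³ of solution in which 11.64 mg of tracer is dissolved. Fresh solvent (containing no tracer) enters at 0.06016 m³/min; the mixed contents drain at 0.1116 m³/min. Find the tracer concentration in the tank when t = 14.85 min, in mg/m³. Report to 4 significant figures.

Let m(t) be the amount of tracer. Volume: V(t) = V₀ + (Q_in − Q_out) t = 4.992 − 0.0514400 t; V(14.85) = 4.22812 m³.
No tracer enters, so dm/dt = −Q_out · (m/V).
dm/m = −Q_out dt/(V₀ − 0.0514400 t); integrating gives ln(m/m₀) = −(Q_out/(Q_in−Q_out)) ln(V/V₀).
m = m₀ (V₀/V)^(Q_out/(Q_in−Q_out)) = 11.64 × (4.992/4.22812)^(-2.16952) = 8.11840 mg.
C = m/V = 8.11840/4.22812 = 1.92010 mg/m³.

1.920 mg/m³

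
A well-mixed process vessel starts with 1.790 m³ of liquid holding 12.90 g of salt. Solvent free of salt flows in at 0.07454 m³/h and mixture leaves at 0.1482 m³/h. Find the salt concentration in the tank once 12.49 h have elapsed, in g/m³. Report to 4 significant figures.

Total volume: dV/dt = Q_in − Q_out = -0.0736600 m³/h, so V(t) = 1.790 − 0.0736600 t and V(12.49) = 0.869987 m³.
No salt enters, so dm/dt = −Q_out · (m/V).
Separate: dm/m = −Q_out dt/V(t) ⇒ ln(m/m₀) = −(Q_out/(Q_in−Q_out)) ln(V/V₀).
m = m₀ (V₀/V)^(Q_out/(Q_in−Q_out)) = 12.90 × (1.790/0.869987)^(-2.01195) = 3.02110 g.
C = m/V = 3.02110/0.869987 = 3.47258 g/m³.

3.473 g/m³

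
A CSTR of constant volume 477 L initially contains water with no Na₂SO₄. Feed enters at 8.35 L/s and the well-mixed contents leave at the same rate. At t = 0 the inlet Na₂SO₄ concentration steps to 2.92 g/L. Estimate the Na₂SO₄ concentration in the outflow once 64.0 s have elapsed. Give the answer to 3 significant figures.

1.97 g/L

Transient balance on the dissolved component: V dC/dt = Q(C_in − C).
So dC/dt = (C_in − C)/τ with τ = V/Q = 477/8.35 = 57.126 s.
C approaches C_in exponentially: C(t) = C_in + (C₀ − C_in) e^(−t/τ).
C(64.0) = 2.92 + (0 − 2.92)·e^(−64.0/57.126) = 2.92 + (-2.9200)·0.32617 = 1.9676 g/L.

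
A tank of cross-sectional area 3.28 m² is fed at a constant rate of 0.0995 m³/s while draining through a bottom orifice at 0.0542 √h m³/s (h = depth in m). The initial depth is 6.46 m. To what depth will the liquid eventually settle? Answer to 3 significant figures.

3.37 m

Level balance: A dh/dt = 0.0995 − 0.0542 √h. Setting dh/dt = 0:
Q_in = 0.0542 √h_ss ⇒ √h_ss = 0.0995/0.0542 = 1.8358.
h_ss = 1.8358² = 3.3701 m. (Since h₀ = 6.46 m > h_ss, the level will fall toward this value.)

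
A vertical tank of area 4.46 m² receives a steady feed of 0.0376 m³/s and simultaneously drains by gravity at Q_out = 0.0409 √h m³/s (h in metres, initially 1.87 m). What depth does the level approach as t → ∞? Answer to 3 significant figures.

0.845 m

A dh/dt = Q_in − 0.0409 √h. Steady state requires inflow = outflow:
Q_in = 0.0409 √h_ss ⇒ √h_ss = 0.0376/0.0409 = 0.91932.
h_ss = 0.91932² = 0.84514 m. (Since h₀ = 1.87 m > h_ss, the level will fall toward this value.)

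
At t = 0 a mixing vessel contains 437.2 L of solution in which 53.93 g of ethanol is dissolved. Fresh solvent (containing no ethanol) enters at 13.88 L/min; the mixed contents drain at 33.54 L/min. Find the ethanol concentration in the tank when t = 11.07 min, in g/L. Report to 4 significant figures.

0.07585 g/L

Total volume: dV/dt = Q_in − Q_out = -19.6600 L/min, so V(t) = 437.2 − 19.6600 t and V(11.07) = 219.564 L.
No ethanol enters, so dm/dt = −Q_out · (m/V).
Separate: dm/m = −Q_out dt/V(t) ⇒ ln(m/m₀) = −(Q_out/(Q_in−Q_out)) ln(V/V₀).
m = m₀ (V₀/V)^(Q_out/(Q_in−Q_out)) = 53.93 × (437.2/219.564)^(-1.70600) = 16.6545 g.
C = m/V = 16.6545/219.564 = 0.0758528 g/L.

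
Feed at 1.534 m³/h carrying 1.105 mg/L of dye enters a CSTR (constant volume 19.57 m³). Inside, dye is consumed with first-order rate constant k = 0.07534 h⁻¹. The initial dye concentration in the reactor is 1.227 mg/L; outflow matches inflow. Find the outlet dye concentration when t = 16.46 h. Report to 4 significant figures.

Accumulation = in − out − consumed: V dC/dt = Q C_in − Q C − k V C.
dC/dt = (Q/V) C_in − (Q/V + k) C; effective rate a = Q/V + k = 0.0783853 + 0.07534 = 0.153725 h⁻¹.
C_ss = Q C_in/(Q + kV) = 0.563445 mg/L; C(t) = C_ss + (C₀ − C_ss) e^(−a t).
C(16.46) = 0.563445 + (0.663555)·e^(−0.153725·16.46) = 0.563445 + (0.663555)·0.0796337 = 0.616286 mg/L.

0.6163 mg/L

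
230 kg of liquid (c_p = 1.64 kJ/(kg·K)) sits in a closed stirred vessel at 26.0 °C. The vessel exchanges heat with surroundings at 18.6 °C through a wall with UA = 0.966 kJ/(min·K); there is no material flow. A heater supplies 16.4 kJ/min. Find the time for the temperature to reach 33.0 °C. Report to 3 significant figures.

513 min

M c_p dT/dt = −UA(T − T_amb) + Q̇.
τ = M c_p/UA = 390.48 min; T_ss = T_amb + Q̇/UA = 18.6 + 16.4/0.966 = 35.577 °C.
T(t) = T_ss + (T₀ − T_ss)e^(−t/τ); set T = 33.0:
t = −τ ln[(T − T_ss)/(T₀ − T_ss)] = −390.48 · ln(0.26910) = 512.57 min.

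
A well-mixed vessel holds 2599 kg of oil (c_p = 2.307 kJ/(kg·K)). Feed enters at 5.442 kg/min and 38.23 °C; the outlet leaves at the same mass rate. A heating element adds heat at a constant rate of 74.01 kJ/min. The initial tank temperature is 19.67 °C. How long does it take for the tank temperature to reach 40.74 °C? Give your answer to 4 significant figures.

Energy balance: M c_p dT/dt = ṁ c_p (T_in − T) + 74.01.
τ = M/ṁ = 477.582 min; T_ss = T_in + Q̇/(ṁ c_p) = 44.1250 °C.
T(t) = T_ss + (T₀ − T_ss) e^(−t/τ). Set T = 40.74:
e^(−t/τ) = (40.74 − 44.1250)/(19.67 − 44.1250) = 0.138418
t = −477.582 · ln(0.138418) = 944.408 min.

944.4 min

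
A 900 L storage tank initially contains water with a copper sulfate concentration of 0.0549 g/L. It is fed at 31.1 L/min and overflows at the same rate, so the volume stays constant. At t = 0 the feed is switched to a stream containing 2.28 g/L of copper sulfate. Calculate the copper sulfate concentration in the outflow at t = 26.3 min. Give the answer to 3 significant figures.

Mass balance on the solute (V constant): V dC/dt = Q(C_in − C).
Time constant τ = V/Q = 900/31.1 = 28.939 min.
Solution: C(t) = C_in + (C₀ − C_in) e^(−t/τ).
C(26.3) = 2.28 + (0.0549 − 2.28)·e^(−26.3/28.939) = 2.28 + (-2.2251)·0.40300 = 1.3833 g/L.

1.38 g/L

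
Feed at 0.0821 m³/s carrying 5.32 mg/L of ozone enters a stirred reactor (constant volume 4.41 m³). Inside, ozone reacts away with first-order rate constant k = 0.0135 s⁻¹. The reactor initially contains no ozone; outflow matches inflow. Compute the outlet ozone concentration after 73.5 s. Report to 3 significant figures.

Accumulation = in − out − consumed: V dC/dt = Q C_in − Q C − k V C.
dC/dt = (Q/V) C_in − (Q/V + k) C; effective rate a = Q/V + k = 0.018617 + 0.0135 = 0.032117 s⁻¹.
C_ss = Q C_in/(Q + kV) = 3.0838 mg/L; C(t) = C_ss + (C₀ − C_ss) e^(−a t).
C(73.5) = 3.0838 + (-3.0838)·e^(−0.032117·73.5) = 3.0838 + (-3.0838)·0.094365 = 2.7928 mg/L.

2.79 mg/L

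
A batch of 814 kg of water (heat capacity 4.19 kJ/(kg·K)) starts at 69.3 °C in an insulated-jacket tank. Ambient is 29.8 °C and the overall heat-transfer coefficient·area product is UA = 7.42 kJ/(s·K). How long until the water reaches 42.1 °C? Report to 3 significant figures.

536 s

Lumped-capacitance energy balance: M c_p dT/dt = UA(T_amb − T).
τ = M c_p/UA = 459.66 s; T_ss = T_amb = 29.800 °C.
T(t) = T_ss + (T₀ − T_ss)e^(−t/τ); set T = 42.1:
t = −τ ln[(T − T_ss)/(T₀ − T_ss)] = −459.66 · ln(0.31139) = 536.28 s.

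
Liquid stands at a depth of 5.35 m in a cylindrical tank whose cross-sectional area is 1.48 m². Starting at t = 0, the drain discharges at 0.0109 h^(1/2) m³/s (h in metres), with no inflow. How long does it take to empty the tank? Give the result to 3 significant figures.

Accumulation of liquid (constant cross-section A): A dh/dt = −0.0109 √h.
This is separable: 2 d(√h)/dt = −0.0109/A, so √h = √h₀ − (0.0109/(2A)) t.
Set h = 0: 2√h₀ = (0.0109/A) t_empty ⇒ t_empty = 2A√h₀/0.0109.
t_empty = 2·1.48·√5.35/0.0109 = 2.9600·2.3130/0.0109 = 628.12 s.

628 s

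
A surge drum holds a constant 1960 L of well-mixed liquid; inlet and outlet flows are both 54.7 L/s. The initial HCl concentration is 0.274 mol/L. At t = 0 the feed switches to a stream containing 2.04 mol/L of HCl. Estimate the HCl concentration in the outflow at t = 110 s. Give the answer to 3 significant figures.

Species balance on the tank: V dC/dt = Q(C_in − C).
So dC/dt = (C_in − C)/τ with τ = V/Q = 1960/54.7 = 35.832 s.
This is linear first-order; C(t) = C_in + (C₀ − C_in) e^(−t/τ).
C(110) = 2.04 + (0.274 − 2.04)·e^(−110/35.832) = 2.04 + (-1.7660)·0.046426 = 1.9580 mol/L.

1.96 mol/L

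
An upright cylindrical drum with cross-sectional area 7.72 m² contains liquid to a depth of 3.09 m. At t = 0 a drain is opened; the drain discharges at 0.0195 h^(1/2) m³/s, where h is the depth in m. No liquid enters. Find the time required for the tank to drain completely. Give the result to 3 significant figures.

Accumulation of liquid (constant cross-section A): A dh/dt = −0.0195 √h.
This is separable: 2 d(√h)/dt = −0.0195/A, so √h = √h₀ − (0.0195/(2A)) t.
Tank is empty when √h = 0: t_empty = 2A√h₀/0.0195.
t_empty = 2·7.72·√3.09/0.0195 = 15.440·1.7578/0.0195 = 1391.8 s.

1390 s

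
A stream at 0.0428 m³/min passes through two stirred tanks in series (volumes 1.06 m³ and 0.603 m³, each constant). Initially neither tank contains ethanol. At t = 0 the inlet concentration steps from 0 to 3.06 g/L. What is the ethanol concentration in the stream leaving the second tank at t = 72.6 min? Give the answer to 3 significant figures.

2.70 g/L

Each tank obeys Vᵢ dCᵢ/dt = Q(Cᵢ₋₁ − Cᵢ), so τᵢ = Vᵢ/Q.
τ₁ = 1.06/0.0428 = 24.766 min; τ₂ = 0.603/0.0428 = 14.089 min.
Solving the cascade with C₁(0)=C₂(0)=0 gives C₂(t) = C_in[1 − (τ₁ e^(−t/τ₁) − τ₂ e^(−t/τ₂))/(τ₁ − τ₂)].
At t = 72.6: e^(−t/τ₁) = 0.053323, e^(−t/τ₂) = 0.0057818.
C₂ = 3.06·[1 − (24.766·0.053323 − 14.089·0.0057818)/(10.678)] = 3.06·0.88395 = 2.7049 g/L.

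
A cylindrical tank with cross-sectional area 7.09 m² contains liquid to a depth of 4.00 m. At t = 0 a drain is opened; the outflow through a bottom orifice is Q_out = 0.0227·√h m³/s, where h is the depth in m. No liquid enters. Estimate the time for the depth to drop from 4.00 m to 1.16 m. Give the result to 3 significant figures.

With no inflow, A dh/dt = −0.0227 √h.
This is separable: 2 d(√h)/dt = −0.0227/A, so √h = √h₀ − (0.0227/(2A)) t.
t = 2A(√h₀ − √h)/0.0227 = 2·7.09·(√4.00 − √1.16)/0.0227
  = 14.180 × (2.0000 − 1.0770) / 0.0227 = 576.55 s.

577 s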